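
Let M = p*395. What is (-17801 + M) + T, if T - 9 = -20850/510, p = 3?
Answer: -283014/17 ≈ -16648.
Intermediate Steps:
T = -542/17 (T = 9 - 20850/510 = 9 - 20850*1/510 = 9 - 695/17 = -542/17 ≈ -31.882)
M = 1185 (M = 3*395 = 1185)
(-17801 + M) + T = (-17801 + 1185) - 542/17 = -16616 - 542/17 = -283014/17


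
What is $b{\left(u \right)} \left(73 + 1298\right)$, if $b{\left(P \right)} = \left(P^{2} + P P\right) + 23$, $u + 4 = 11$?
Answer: $165891$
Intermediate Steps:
$u = 7$ ($u = -4 + 11 = 7$)
$b{\left(P \right)} = 23 + 2 P^{2}$ ($b{\left(P \right)} = \left(P^{2} + P^{2}\right) + 23 = 2 P^{2} + 23 = 23 + 2 P^{2}$)
$b{\left(u \right)} \left(73 + 1298\right) = \left(23 + 2 \cdot 7^{2}\right) \left(73 + 1298\right) = \left(23 + 2 \cdot 49\right) 1371 = \left(23 + 98\right) 1371 = 121 \cdot 1371 = 165891$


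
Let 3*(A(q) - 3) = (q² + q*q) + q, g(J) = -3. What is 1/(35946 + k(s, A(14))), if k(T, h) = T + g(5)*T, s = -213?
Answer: 1/36372 ≈ 2.7494e-5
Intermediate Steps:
A(q) = 3 + q/3 + 2*q²/3 (A(q) = 3 + ((q² + q*q) + q)/3 = 3 + ((q² + q²) + q)/3 = 3 + (2*q² + q)/3 = 3 + (q + 2*q²)/3 = 3 + (q/3 + 2*q²/3) = 3 + q/3 + 2*q²/3)
k(T, h) = -2*T (k(T, h) = T - 3*T = -2*T)
1/(35946 + k(s, A(14))) = 1/(35946 - 2*(-213)) = 1/(35946 + 426) = 1/36372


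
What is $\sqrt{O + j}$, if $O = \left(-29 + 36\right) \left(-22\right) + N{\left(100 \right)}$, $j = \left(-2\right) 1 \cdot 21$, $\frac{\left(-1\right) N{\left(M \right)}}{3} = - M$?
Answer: $2 \sqrt{26} \approx 10.198$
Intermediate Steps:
$N{\left(M \right)} = 3 M$ ($N{\left(M \right)} = - 3 \left(- M\right) = 3 M$)
$j = -42$ ($j = \left(-2\right) 21 = -42$)
$O = 146$ ($O = \left(-29 + 36\right) \left(-22\right) + 3 \cdot 100 = 7 \left(-22\right) + 300 = -154 + 300 = 146$)
$\sqrt{O + j} = \sqrt{146 - 42} = \sqrt{104} = 2 \sqrt{26}$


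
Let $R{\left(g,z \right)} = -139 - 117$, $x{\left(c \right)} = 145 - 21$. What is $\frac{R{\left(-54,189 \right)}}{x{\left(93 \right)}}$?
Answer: $- \frac{64}{31} \approx -2.0645$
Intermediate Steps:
$x{\left(c \right)} = 124$
$R{\left(g,z \right)} = -256$ ($R{\left(g,z \right)} = -139 - 117 = -256$)
$\frac{R{\left(-54,189 \right)}}{x{\left(93 \right)}} = - \frac{256}{124} = \left(-256\right) \frac{1}{124} = - \frac{64}{31}$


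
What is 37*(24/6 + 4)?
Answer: 296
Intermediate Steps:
37*(24/6 + 4) = 37*(24*(⅙) + 4) = 37*(4 + 4) = 37*8 = 296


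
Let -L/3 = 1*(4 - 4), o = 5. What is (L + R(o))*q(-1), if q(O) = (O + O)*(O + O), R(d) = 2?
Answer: 8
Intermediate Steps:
q(O) = 4*O² (q(O) = (2*O)*(2*O) = 4*O²)
L = 0 (L = -3*(4 - 4) = -3*0 = 0)
(L + R(o))*q(-1) = (0 + 2)*(4*(-1)²) = 2*(4*1) = 2*4 = 8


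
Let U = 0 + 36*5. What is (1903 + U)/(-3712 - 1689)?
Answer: -2083/5401 ≈ -0.38567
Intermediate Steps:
U = 180 (U = 0 + 180 = 180)
(1903 + U)/(-3712 - 1689) = (1903 + 180)/(-3712 - 1689) = 2083/(-5401) = 2083*(-1/5401) = -2083/5401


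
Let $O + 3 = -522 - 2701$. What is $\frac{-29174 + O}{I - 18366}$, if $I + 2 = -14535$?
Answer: $\frac{32400}{32903} \approx 0.98471$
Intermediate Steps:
$I = -14537$ ($I = -2 - 14535 = -14537$)
$O = -3226$ ($O = -3 - 3223 = -3226$)
$\frac{-29174 + O}{I - 18366} = \frac{-29174 - 3226}{-14537 - 18366} = - \frac{32400}{-32903} = \left(-32400\right) \left(- \frac{1}{32903}\right) = \frac{32400}{32903}$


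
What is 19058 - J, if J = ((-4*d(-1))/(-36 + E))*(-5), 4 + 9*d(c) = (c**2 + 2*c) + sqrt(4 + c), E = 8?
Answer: 1200629/63 + 5*sqrt(3)/63 ≈ 19058.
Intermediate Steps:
d(c) = -4/9 + c**2/9 + sqrt(4 + c)/9 + 2*c/9 (d(c) = -4/9 + ((c**2 + 2*c) + sqrt(4 + c))/9 = -4/9 + (c**2 + sqrt(4 + c) + 2*c)/9 = -4/9 + (c**2/9 + sqrt(4 + c)/9 + 2*c/9) = -4/9 + c**2/9 + sqrt(4 + c)/9 + 2*c/9)
J = 25/63 - 5*sqrt(3)/63 (J = ((-4*(-4/9 + (1/9)*(-1)**2 + sqrt(4 - 1)/9 + (2/9)*(-1)))/(-36 + 8))*(-5) = (-4*(-4/9 + (1/9)*1 + sqrt(3)/9 - 2/9)/(-28))*(-5) = (-4*(-4/9 + 1/9 + sqrt(3)/9 - 2/9)*(-1/28))*(-5) = (-4*(-5/9 + sqrt(3)/9)*(-1/28))*(-5) = ((20/9 - 4*sqrt(3)/9)*(-1/28))*(-5) = (-5/63 + sqrt(3)/63)*(-5) = 25/63 - 5*sqrt(3)/63 ≈ 0.25936)
19058 - J = 19058 - (25/63 - 5*sqrt(3)/63) = 19058 + (-25/63 + 5*sqrt(3)/63) = 1200629/63 + 5*sqrt(3)/63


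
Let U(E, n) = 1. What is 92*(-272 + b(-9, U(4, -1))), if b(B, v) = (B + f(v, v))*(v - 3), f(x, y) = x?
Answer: -23552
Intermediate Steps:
b(B, v) = (-3 + v)*(B + v) (b(B, v) = (B + v)*(v - 3) = (B + v)*(-3 + v) = (-3 + v)*(B + v))
92*(-272 + b(-9, U(4, -1))) = 92*(-272 + (1**2 - 3*(-9) - 3*1 - 9*1)) = 92*(-272 + (1 + 27 - 3 - 9)) = 92*(-272 + 16) = 92*(-256) = -23552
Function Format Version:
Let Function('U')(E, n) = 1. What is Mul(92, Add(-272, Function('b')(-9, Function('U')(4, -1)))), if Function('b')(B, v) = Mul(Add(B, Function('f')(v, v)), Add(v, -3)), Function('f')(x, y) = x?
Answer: -23552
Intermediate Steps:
Function('b')(B, v) = Mul(Add(-3, v), Add(B, v)) (Function('b')(B, v) = Mul(Add(B, v), Add(v, -3)) = Mul(Add(B, v), Add(-3, v)) = Mul(Add(-3, v), Add(B, v)))
Mul(92, Add(-272, Function('b')(-9, Function('U')(4, -1)))) = Mul(92, Add(-272, Add(Pow(1, 2), Mul(-3, -9), Mul(-3, 1), Mul(-9, 1)))) = Mul(92, Add(-272, Add(1, 27, -3, -9))) = Mul(92, Add(-272, 16)) = Mul(92, -256) = -23552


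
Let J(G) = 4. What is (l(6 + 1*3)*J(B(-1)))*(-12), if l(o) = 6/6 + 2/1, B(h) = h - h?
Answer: -144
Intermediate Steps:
B(h) = 0
l(o) = 3 (l(o) = 6*(1/6) + 2*1 = 1 + 2 = 3)
(l(6 + 1*3)*J(B(-1)))*(-12) = (3*4)*(-12) = 12*(-12) = -144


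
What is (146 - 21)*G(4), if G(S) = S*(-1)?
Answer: -500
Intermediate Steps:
G(S) = -S
(146 - 21)*G(4) = (146 - 21)*(-1*4) = 125*(-4) = -500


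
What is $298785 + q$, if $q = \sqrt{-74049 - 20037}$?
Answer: $298785 + 3 i \sqrt{10454} \approx 2.9879 \cdot 10^{5} + 306.73 i$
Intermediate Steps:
$q = 3 i \sqrt{10454}$ ($q = \sqrt{-94086} = 3 i \sqrt{10454} \approx 306.73 i$)
$298785 + q = 298785 + 3 i \sqrt{10454}$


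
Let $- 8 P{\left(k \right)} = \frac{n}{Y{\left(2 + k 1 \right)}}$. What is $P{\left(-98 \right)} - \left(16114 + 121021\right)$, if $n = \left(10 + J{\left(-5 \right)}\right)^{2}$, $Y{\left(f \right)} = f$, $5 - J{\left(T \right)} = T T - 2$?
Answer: $- \frac{1645619}{12} \approx -1.3714 \cdot 10^{5}$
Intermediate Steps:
$J{\left(T \right)} = 7 - T^{2}$ ($J{\left(T \right)} = 5 - \left(T T - 2\right) = 5 - \left(T^{2} - 2\right) = 5 - \left(-2 + T^{2}\right) = 7 - T^{2}$)
$n = 64$ ($n = \left(10 + \left(7 - \left(-5\right)^{2}\right)\right)^{2} = \left(10 + \left(7 - 25\right)\right)^{2} = \left(10 - 18\right)^{2} = \left(-8\right)^{2} = 64$)
$P{\left(k \right)} = - \frac{8}{2 + k}$ ($P{\left(k \right)} = - \frac{64 \frac{1}{2 + k 1}}{8} = - \frac{64 \frac{1}{2 + k}}{8} = - \frac{8}{2 + k}$)
$P{\left(-98 \right)} - \left(16114 + 121021\right) = - \frac{8}{2 - 98} - \left(16114 + 121021\right) = - \frac{8}{-96} - 137135 = \left(-8\right) \left(- \frac{1}{96}\right) - 137135 = \frac{1}{12} - 137135 = - \frac{1645619}{12}$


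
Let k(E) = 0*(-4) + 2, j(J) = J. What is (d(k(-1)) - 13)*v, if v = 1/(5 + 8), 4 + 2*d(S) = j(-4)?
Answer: -17/13 ≈ -1.3077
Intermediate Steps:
k(E) = 2 (k(E) = 0 + 2 = 2)
d(S) = -4 (d(S) = -2 + (½)*(-4) = -2 - 2 = -4)
v = 1/13 ≈ 0.076923
(d(k(-1)) - 13)*v = (-4 - 13)*(1/13) = -17*1/13 = -17/13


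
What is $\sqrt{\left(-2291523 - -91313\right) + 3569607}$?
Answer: $\sqrt{1369397} \approx 1170.2$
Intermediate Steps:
$\sqrt{\left(-2291523 - -91313\right) + 3569607} = \sqrt{\left(-2291523 + 91313\right) + 3569607} = \sqrt{-2200210 + 3569607} = \sqrt{1369397}$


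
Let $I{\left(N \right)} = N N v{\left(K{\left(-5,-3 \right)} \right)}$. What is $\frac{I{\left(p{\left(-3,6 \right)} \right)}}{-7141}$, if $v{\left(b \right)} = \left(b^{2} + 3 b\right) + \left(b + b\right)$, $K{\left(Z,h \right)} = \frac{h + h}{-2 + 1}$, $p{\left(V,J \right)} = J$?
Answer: $- \frac{2376}{7141} \approx -0.33273$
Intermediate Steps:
$K{\left(Z,h \right)} = - 2 h$ ($K{\left(Z,h \right)} = \frac{2 h}{-1} = 2 h \left(-1\right) = - 2 h$)
$v{\left(b \right)} = b^{2} + 5 b$ ($v{\left(b \right)} = \left(b^{2} + 3 b\right) + 2 b = b^{2} + 5 b$)
$I{\left(N \right)} = 66 N^{2}$ ($I{\left(N \right)} = N N \left(-2\right) \left(-3\right) \left(5 - -6\right) = N^{2} \cdot 6 \left(5 + 6\right) = N^{2} \cdot 6 \cdot 11 = N^{2} \cdot 66 = 66 N^{2}$)
$\frac{I{\left(p{\left(-3,6 \right)} \right)}}{-7141} = \frac{66 \cdot 6^{2}}{-7141} = 66 \cdot 36 \left(- \frac{1}{7141}\right) = 2376 \left(- \frac{1}{7141}\right) = - \frac{2376}{7141}$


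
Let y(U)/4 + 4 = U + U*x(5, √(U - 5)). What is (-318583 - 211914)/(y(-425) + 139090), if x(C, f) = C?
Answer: -530497/128874 ≈ -4.1164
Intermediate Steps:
y(U) = -16 + 24*U (y(U) = -16 + 4*(U + U*5) = -16 + 4*(U + 5*U) = -16 + 4*(6*U) = -16 + 24*U)
(-318583 - 211914)/(y(-425) + 139090) = (-318583 - 211914)/((-16 + 24*(-425)) + 139090) = -530497/((-16 - 10200) + 139090) = -530497/(-10216 + 139090) = -530497/128874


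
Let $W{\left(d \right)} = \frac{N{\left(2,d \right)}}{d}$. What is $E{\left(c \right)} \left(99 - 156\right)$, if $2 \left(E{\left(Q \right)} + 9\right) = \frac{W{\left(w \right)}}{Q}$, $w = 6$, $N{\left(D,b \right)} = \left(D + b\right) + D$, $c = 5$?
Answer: $\frac{1007}{2} \approx 503.5$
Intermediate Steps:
$N{\left(D,b \right)} = b + 2 D$
$W{\left(d \right)} = \frac{4 + d}{d}$ ($W{\left(d \right)} = \frac{d + 2 \cdot 2}{d} = \frac{d + 4}{d} = \frac{4 + d}{d}$)
$E{\left(Q \right)} = -9 + \frac{5}{6 Q}$ ($E{\left(Q \right)} = -9 + \frac{\frac{4 + 6}{6} \frac{1}{Q}}{2} = -9 + \frac{\frac{1}{6} \cdot 10 \frac{1}{Q}}{2} = -9 + \frac{\frac{5}{3} \frac{1}{Q}}{2} = -9 + \frac{5}{6 Q}$)
$E{\left(c \right)} \left(99 - 156\right) = \left(-9 + \frac{5}{6 \cdot 5}\right) \left(99 - 156\right) = \left(-9 + \frac{5}{6} \cdot \frac{1}{5}\right) \left(-57\right) = \left(-9 + \frac{1}{6}\right) \left(-57\right) = \left(- \frac{53}{6}\right) \left(-57\right) = \frac{1007}{2}$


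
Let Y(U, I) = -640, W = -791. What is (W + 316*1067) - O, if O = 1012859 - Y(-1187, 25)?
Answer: -677118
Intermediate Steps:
O = 1013499 (O = 1012859 - 1*(-640) = 1012859 + 640 = 1013499)
(W + 316*1067) - O = (-791 + 316*1067) - 1*1013499 = (-791 + 337172) - 1013499 = 336381 - 1013499 = -677118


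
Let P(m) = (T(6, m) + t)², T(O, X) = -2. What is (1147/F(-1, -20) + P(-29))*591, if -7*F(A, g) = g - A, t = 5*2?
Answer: 5463795/19 ≈ 2.8757e+5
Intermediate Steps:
t = 10
P(m) = 64 (P(m) = (-2 + 10)² = 8² = 64)
F(A, g) = -g/7 + A/7 (F(A, g) = -(g - A)/7 = -g/7 + A/7)
(1147/F(-1, -20) + P(-29))*591 = (1147/(-⅐*(-20) + (⅐)*(-1)) + 64)*591 = (1147/(20/7 - ⅐) + 64)*591 = (1147/(19/7) + 64)*591 = (1147*(7/19) + 64)*591 = (8029/19 + 64)*591 = (9245/19)*591 = 5463795/19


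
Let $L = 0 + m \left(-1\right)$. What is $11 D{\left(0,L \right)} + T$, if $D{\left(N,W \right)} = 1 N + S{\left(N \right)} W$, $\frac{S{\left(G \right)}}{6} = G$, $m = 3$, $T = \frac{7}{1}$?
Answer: $7$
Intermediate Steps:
$T = 7$ ($T = 7 \cdot 1 = 7$)
$S{\left(G \right)} = 6 G$
$L = -3$ ($L = 0 + 3 \left(-1\right) = 0 - 3 = -3$)
$D{\left(N,W \right)} = N + 6 N W$ ($D{\left(N,W \right)} = 1 N + 6 N W = N + 6 N W$)
$11 D{\left(0,L \right)} + T = 11 \cdot 0 \left(1 + 6 \left(-3\right)\right) + 7 = 11 \cdot 0 \left(1 - 18\right) + 7 = 11 \cdot 0 \left(-17\right) + 7 = 11 \cdot 0 + 7 = 0 + 7 = 7$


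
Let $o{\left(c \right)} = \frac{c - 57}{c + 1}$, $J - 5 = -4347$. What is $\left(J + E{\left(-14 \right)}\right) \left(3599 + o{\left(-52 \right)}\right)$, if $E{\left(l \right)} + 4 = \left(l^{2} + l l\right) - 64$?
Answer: $- \frac{737937844}{51} \approx -1.4469 \cdot 10^{7}$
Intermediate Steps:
$J = -4342$ ($J = 5 - 4347 = -4342$)
$o{\left(c \right)} = \frac{-57 + c}{1 + c}$
$E{\left(l \right)} = -68 + 2 l^{2}$ ($E{\left(l \right)} = -4 - \left(64 - l^{2} - l l\right) = -4 + \left(\left(l^{2} + l^{2}\right) - 64\right) = -4 + \left(2 l^{2} - 64\right) = -4 + \left(-64 + 2 l^{2}\right) = -68 + 2 l^{2}$)
$\left(J + E{\left(-14 \right)}\right) \left(3599 + o{\left(-52 \right)}\right) = \left(-4342 - \left(68 - 2 \left(-14\right)^{2}\right)\right) \left(3599 + \frac{-57 - 52}{1 - 52}\right) = \left(-4342 + \left(-68 + 2 \cdot 196\right)\right) \left(3599 + \frac{1}{-51} \left(-109\right)\right) = \left(-4342 + \left(-68 + 392\right)\right) \left(3599 - - \frac{109}{51}\right) = \left(-4342 + 324\right) \left(3599 + \frac{109}{51}\right) = \left(-4018\right) \frac{183658}{51} = - \frac{737937844}{51}$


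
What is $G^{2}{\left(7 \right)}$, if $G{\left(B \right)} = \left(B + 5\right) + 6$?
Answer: $324$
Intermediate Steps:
$G{\left(B \right)} = 11 + B$ ($G{\left(B \right)} = \left(5 + B\right) + 6 = 11 + B$)
$G^{2}{\left(7 \right)} = \left(11 + 7\right)^{2} = 18^{2} = 324$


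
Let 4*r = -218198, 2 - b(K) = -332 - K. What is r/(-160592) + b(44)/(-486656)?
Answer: 827691803/2442283136 ≈ 0.33890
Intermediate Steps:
b(K) = 334 + K (b(K) = 2 - (-332 - K) = 2 + (332 + K) = 334 + K)
r = -109099/2 (r = (1/4)*(-218198) = -109099/2 ≈ -54550.)
r/(-160592) + b(44)/(-486656) = -109099/2/(-160592) + (334 + 44)/(-486656) = -109099/2*(-1/160592) + 378*(-1/486656) = 109099/321184 - 189/243328 = 827691803/2442283136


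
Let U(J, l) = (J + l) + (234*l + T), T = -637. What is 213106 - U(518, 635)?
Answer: 64000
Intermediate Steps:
U(J, l) = -637 + J + 235*l (U(J, l) = (J + l) + (234*l - 637) = (J + l) + (-637 + 234*l) = -637 + J + 235*l)
213106 - U(518, 635) = 213106 - (-637 + 518 + 235*635) = 213106 - (-637 + 518 + 149225) = 213106 - 1*149106 = 213106 - 149106 = 64000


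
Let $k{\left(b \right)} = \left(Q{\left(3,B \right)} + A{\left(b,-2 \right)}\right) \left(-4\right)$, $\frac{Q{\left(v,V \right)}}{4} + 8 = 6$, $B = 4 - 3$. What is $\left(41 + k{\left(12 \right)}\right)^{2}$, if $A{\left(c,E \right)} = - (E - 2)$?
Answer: $3249$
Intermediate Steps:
$B = 1$ ($B = 4 - 3 = 1$)
$Q{\left(v,V \right)} = -8$ ($Q{\left(v,V \right)} = -32 + 4 \cdot 6 = -32 + 24 = -8$)
$A{\left(c,E \right)} = 2 - E$ ($A{\left(c,E \right)} = - (-2 + E) = 2 - E$)
$k{\left(b \right)} = 16$ ($k{\left(b \right)} = \left(-8 + \left(2 - -2\right)\right) \left(-4\right) = \left(-8 + \left(2 + 2\right)\right) \left(-4\right) = \left(-8 + 4\right) \left(-4\right) = \left(-4\right) \left(-4\right) = 16$)
$\left(41 + k{\left(12 \right)}\right)^{2} = \left(41 + 16\right)^{2} = 57^{2} = 3249$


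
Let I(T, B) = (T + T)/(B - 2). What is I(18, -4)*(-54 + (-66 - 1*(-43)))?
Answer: 462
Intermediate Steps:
I(T, B) = 2*T/(-2 + B) (I(T, B) = (2*T)/(-2 + B) = 2*T/(-2 + B))
I(18, -4)*(-54 + (-66 - 1*(-43))) = (2*18/(-2 - 4))*(-54 + (-66 - 1*(-43))) = (2*18/(-6))*(-54 + (-66 + 43)) = (2*18*(-1/6))*(-54 - 23) = -6*(-77) = 462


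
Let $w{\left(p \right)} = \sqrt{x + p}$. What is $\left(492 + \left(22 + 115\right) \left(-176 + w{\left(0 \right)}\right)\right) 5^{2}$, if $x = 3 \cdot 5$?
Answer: $-590500 + 3425 \sqrt{15} \approx -5.7724 \cdot 10^{5}$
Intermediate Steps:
$x = 15$
$w{\left(p \right)} = \sqrt{15 + p}$
$\left(492 + \left(22 + 115\right) \left(-176 + w{\left(0 \right)}\right)\right) 5^{2} = \left(492 + \left(22 + 115\right) \left(-176 + \sqrt{15 + 0}\right)\right) 5^{2} = \left(492 + 137 \left(-176 + \sqrt{15}\right)\right) 25 = \left(492 - \left(24112 - 137 \sqrt{15}\right)\right) 25 = \left(-23620 + 137 \sqrt{15}\right) 25 = -590500 + 3425 \sqrt{15}$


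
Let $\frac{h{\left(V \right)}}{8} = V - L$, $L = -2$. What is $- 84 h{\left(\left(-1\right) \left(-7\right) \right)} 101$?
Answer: $-610848$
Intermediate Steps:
$h{\left(V \right)} = 16 + 8 V$ ($h{\left(V \right)} = 8 \left(V - -2\right) = 8 \left(V + 2\right) = 8 \left(2 + V\right) = 16 + 8 V$)
$- 84 h{\left(\left(-1\right) \left(-7\right) \right)} 101 = - 84 \left(16 + 8 \left(\left(-1\right) \left(-7\right)\right)\right) 101 = - 84 \left(16 + 8 \cdot 7\right) 101 = - 84 \left(16 + 56\right) 101 = \left(-84\right) 72 \cdot 101 = \left(-6048\right) 101 = -610848$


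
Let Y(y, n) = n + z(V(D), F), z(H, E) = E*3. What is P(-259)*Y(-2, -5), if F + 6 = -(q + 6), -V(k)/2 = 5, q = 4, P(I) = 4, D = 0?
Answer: -212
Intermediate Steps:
V(k) = -10 (V(k) = -2*5 = -10)
F = -16 (F = -6 - (4 + 6) = -6 - 1*10 = -6 - 10 = -16)
z(H, E) = 3*E
Y(y, n) = -48 + n (Y(y, n) = n + 3*(-16) = n - 48 = -48 + n)
P(-259)*Y(-2, -5) = 4*(-48 - 5) = 4*(-53) = -212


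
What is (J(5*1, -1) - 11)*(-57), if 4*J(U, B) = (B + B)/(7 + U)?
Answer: 5035/8 ≈ 629.38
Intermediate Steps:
J(U, B) = B/(2*(7 + U)) (J(U, B) = ((B + B)/(7 + U))/4 = ((2*B)/(7 + U))/4 = (2*B/(7 + U))/4 = B/(2*(7 + U)))
(J(5*1, -1) - 11)*(-57) = ((½)*(-1)/(7 + 5*1) - 11)*(-57) = ((½)*(-1)/(7 + 5) - 11)*(-57) = ((½)*(-1)/12 - 11)*(-57) = ((½)*(-1)*(1/12) - 11)*(-57) = (-1/24 - 11)*(-57) = -265/24*(-57) = 5035/8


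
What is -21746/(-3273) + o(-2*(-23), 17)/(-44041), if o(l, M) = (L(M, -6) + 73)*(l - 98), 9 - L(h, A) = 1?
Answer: 971501462/144146193 ≈ 6.7397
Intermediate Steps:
L(h, A) = 8 (L(h, A) = 9 - 1*1 = 9 - 1 = 8)
o(l, M) = -7938 + 81*l (o(l, M) = (8 + 73)*(l - 98) = 81*(-98 + l) = -7938 + 81*l)
-21746/(-3273) + o(-2*(-23), 17)/(-44041) = -21746/(-3273) + (-7938 + 81*(-2*(-23)))/(-44041) = -21746*(-1/3273) + (-7938 + 81*46)*(-1/44041) = 21746/3273 + (-7938 + 3726)*(-1/44041) = 21746/3273 - 4212*(-1/44041) = 21746/3273 + 4212/44041 = 971501462/144146193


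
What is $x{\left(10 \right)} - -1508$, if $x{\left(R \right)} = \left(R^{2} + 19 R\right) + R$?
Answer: $1808$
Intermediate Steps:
$x{\left(R \right)} = R^{2} + 20 R$
$x{\left(10 \right)} - -1508 = 10 \left(20 + 10\right) - -1508 = 10 \cdot 30 + 1508 = 300 + 1508 = 1808$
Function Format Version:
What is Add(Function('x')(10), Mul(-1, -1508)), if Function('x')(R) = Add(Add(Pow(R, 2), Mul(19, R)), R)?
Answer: 1808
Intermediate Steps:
Function('x')(R) = Add(Pow(R, 2), Mul(20, R))
Add(Function('x')(10), Mul(-1, -1508)) = Add(Mul(10, Add(20, 10)), Mul(-1, -1508)) = Add(Mul(10, 30), 1508) = Add(300, 1508) = 1808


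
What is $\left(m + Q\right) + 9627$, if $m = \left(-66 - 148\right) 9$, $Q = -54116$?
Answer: $-46415$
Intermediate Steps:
$m = -1926$ ($m = \left(-214\right) 9 = -1926$)
$\left(m + Q\right) + 9627 = \left(-1926 - 54116\right) + 9627 = -56042 + 9627 = -46415$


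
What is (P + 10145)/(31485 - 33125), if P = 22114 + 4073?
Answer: -9083/410 ≈ -22.154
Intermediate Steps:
P = 26187
(P + 10145)/(31485 - 33125) = (26187 + 10145)/(31485 - 33125) = 36332/(-1640) = 36332*(-1/1640) = -9083/410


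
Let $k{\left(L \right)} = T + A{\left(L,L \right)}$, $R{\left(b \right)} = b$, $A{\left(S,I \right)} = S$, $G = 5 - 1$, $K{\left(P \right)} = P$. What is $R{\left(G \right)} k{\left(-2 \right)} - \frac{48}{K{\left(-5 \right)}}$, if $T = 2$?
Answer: $\frac{48}{5} \approx 9.6$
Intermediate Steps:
$G = 4$
$k{\left(L \right)} = 2 + L$
$R{\left(G \right)} k{\left(-2 \right)} - \frac{48}{K{\left(-5 \right)}} = 4 \left(2 - 2\right) - \frac{48}{-5} = 4 \cdot 0 - - \frac{48}{5} = 0 + \frac{48}{5} = \frac{48}{5}$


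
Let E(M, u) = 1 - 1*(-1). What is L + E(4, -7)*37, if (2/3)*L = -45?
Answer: 13/2 ≈ 6.5000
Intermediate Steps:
L = -135/2 (L = (3/2)*(-45) = -135/2 ≈ -67.500)
E(M, u) = 2 (E(M, u) = 1 + 1 = 2)
L + E(4, -7)*37 = -135/2 + 2*37 = -135/2 + 74 = 13/2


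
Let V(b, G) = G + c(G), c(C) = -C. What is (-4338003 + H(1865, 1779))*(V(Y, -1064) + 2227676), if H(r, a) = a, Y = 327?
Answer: -9659702135424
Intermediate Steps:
V(b, G) = 0 (V(b, G) = G - G = 0)
(-4338003 + H(1865, 1779))*(V(Y, -1064) + 2227676) = (-4338003 + 1779)*(0 + 2227676) = -4336224*2227676 = -9659702135424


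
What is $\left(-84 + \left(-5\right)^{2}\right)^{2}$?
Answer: $3481$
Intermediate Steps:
$\left(-84 + \left(-5\right)^{2}\right)^{2} = \left(-84 + 25\right)^{2} = \left(-59\right)^{2} = 3481$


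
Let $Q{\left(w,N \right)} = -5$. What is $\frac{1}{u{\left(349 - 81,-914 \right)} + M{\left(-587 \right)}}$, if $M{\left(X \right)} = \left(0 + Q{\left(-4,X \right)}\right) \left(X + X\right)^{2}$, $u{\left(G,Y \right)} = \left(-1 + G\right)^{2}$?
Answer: $- \frac{1}{6820091} \approx -1.4663 \cdot 10^{-7}$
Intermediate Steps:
$M{\left(X \right)} = - 20 X^{2}$ ($M{\left(X \right)} = \left(0 - 5\right) \left(X + X\right)^{2} = - 5 \left(2 X\right)^{2} = - 5 \cdot 4 X^{2} = - 20 X^{2}$)
$\frac{1}{u{\left(349 - 81,-914 \right)} + M{\left(-587 \right)}} = \frac{1}{\left(-1 + \left(349 - 81\right)\right)^{2} - 20 \left(-587\right)^{2}} = \frac{1}{\left(-1 + 268\right)^{2} - 6891380} = \frac{1}{267^{2} - 6891380} = \frac{1}{71289 - 6891380} = \frac{1}{-6820091} = - \frac{1}{6820091}$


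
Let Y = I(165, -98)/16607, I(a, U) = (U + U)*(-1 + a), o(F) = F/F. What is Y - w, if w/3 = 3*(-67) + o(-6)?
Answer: 9932056/16607 ≈ 598.06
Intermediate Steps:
o(F) = 1
I(a, U) = 2*U*(-1 + a) (I(a, U) = (2*U)*(-1 + a) = 2*U*(-1 + a))
Y = -32144/16607 (Y = (2*(-98)*(-1 + 165))/16607 = (2*(-98)*164)*(1/16607) = -32144*1/16607 = -32144/16607 ≈ -1.9356)
w = -600 (w = 3*(3*(-67) + 1) = 3*(-201 + 1) = 3*(-200) = -600)
Y - w = -32144/16607 - 1*(-600) = -32144/16607 + 600 = 9932056/16607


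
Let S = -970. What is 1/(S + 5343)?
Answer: 1/4373 ≈ 0.00022868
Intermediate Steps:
1/(S + 5343) = 1/(-970 + 5343) = 1/4373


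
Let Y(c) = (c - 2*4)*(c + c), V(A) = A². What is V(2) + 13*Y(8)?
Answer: 4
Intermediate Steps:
Y(c) = 2*c*(-8 + c) (Y(c) = (c - 8)*(2*c) = (-8 + c)*(2*c) = 2*c*(-8 + c))
V(2) + 13*Y(8) = 2² + 13*(2*8*(-8 + 8)) = 4 + 13*(2*8*0) = 4 + 13*0 = 4 + 0 = 4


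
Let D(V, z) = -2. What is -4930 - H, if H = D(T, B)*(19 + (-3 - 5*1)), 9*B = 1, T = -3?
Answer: -4908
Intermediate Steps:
B = ⅑ (B = (⅑)*1 = ⅑ ≈ 0.11111)
H = -22 (H = -2*(19 + (-3 - 5*1)) = -2*(19 + (-3 - 5)) = -2*(19 - 8) = -2*11 = -22)
-4930 - H = -4930 - 1*(-22) = -4930 + 22 = -4908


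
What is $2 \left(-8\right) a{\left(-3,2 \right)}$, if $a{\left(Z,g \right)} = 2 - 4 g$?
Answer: $96$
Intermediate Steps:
$2 \left(-8\right) a{\left(-3,2 \right)} = 2 \left(-8\right) \left(2 - 8\right) = - 16 \left(2 - 8\right) = \left(-16\right) \left(-6\right) = 96$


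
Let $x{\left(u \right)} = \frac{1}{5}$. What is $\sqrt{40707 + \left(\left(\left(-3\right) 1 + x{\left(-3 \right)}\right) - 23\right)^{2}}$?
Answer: $\frac{6 \sqrt{28731}}{5} \approx 203.4$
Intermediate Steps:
$x{\left(u \right)} = \frac{1}{5}$
$\sqrt{40707 + \left(\left(\left(-3\right) 1 + x{\left(-3 \right)}\right) - 23\right)^{2}} = \sqrt{40707 + \left(\left(\left(-3\right) 1 + \frac{1}{5}\right) - 23\right)^{2}} = \sqrt{40707 + \left(\left(-3 + \frac{1}{5}\right) - 23\right)^{2}} = \sqrt{40707 + \left(- \frac{14}{5} - 23\right)^{2}} = \sqrt{40707 + \left(- \frac{129}{5}\right)^{2}} = \sqrt{40707 + \frac{16641}{25}} = \sqrt{\frac{1034316}{25}} = \frac{6 \sqrt{28731}}{5}$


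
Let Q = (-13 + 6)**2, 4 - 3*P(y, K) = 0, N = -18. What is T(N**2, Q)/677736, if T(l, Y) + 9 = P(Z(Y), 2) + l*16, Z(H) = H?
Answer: 15529/2033208 ≈ 0.0076377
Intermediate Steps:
P(y, K) = 4/3 (P(y, K) = 4/3 - 1/3*0 = 4/3 + 0 = 4/3)
Q = 49 (Q = (-7)**2 = 49)
T(l, Y) = -23/3 + 16*l (T(l, Y) = -9 + (4/3 + l*16) = -9 + (4/3 + 16*l) = -23/3 + 16*l)
T(N**2, Q)/677736 = (-23/3 + 16*(-18)**2)/677736 = (-23/3 + 16*324)*(1/677736) = (-23/3 + 5184)*(1/677736) = (15529/3)*(1/677736) = 15529/2033208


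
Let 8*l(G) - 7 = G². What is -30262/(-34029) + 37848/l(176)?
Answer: 11241044282/1054320507 ≈ 10.662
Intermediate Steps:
l(G) = 7/8 + G²/8
-30262/(-34029) + 37848/l(176) = -30262/(-34029) + 37848/(7/8 + (⅛)*176²) = -30262*(-1/34029) + 37848/(7/8 + (⅛)*30976) = 30262/34029 + 37848/(7/8 + 3872) = 30262/34029 + 37848/(30983/8) = 30262/34029 + 37848*(8/30983) = 30262/34029 + 302784/30983 = 11241044282/1054320507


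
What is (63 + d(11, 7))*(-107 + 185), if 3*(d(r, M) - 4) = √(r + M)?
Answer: 5226 + 78*√2 ≈ 5336.3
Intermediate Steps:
d(r, M) = 4 + √(M + r)/3 (d(r, M) = 4 + √(r + M)/3 = 4 + √(M + r)/3)
(63 + d(11, 7))*(-107 + 185) = (63 + (4 + √(7 + 11)/3))*(-107 + 185) = (63 + (4 + √18/3))*78 = (63 + (4 + (3*√2)/3))*78 = (63 + (4 + √2))*78 = (67 + √2)*78 = 5226 + 78*√2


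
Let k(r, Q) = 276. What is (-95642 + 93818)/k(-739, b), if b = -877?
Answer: -152/23 ≈ -6.6087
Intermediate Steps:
(-95642 + 93818)/k(-739, b) = (-95642 + 93818)/276 = -1824*1/276 = -152/23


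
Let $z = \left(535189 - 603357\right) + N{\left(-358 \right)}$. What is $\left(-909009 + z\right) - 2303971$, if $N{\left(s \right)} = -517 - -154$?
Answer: $-3281511$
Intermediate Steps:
$N{\left(s \right)} = -363$ ($N{\left(s \right)} = -517 + 154 = -363$)
$z = -68531$ ($z = \left(535189 - 603357\right) - 363 = -68168 - 363 = -68531$)
$\left(-909009 + z\right) - 2303971 = \left(-909009 - 68531\right) - 2303971 = -977540 - 2303971 = -3281511$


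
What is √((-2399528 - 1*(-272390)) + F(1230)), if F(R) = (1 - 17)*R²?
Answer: I*√26333538 ≈ 5131.6*I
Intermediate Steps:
F(R) = -16*R²
√((-2399528 - 1*(-272390)) + F(1230)) = √((-2399528 - 1*(-272390)) - 16*1230²) = √((-2399528 + 272390) - 16*1512900) = √(-2127138 - 24206400) = √(-26333538) = I*√26333538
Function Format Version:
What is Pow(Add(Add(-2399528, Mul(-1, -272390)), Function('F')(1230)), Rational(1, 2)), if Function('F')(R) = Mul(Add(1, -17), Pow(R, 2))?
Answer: Mul(I, Pow(26333538, Rational(1, 2))) ≈ Mul(5131.6, I)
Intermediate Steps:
Function('F')(R) = Mul(-16, Pow(R, 2))
Pow(Add(Add(-2399528, Mul(-1, -272390)), Function('F')(1230)), Rational(1, 2)) = Pow(Add(Add(-2399528, Mul(-1, -272390)), Mul(-16, Pow(1230, 2))), Rational(1, 2)) = Pow(Add(Add(-2399528, 272390), Mul(-16, 1512900)), Rational(1, 2)) = Pow(Add(-2127138, -24206400), Rational(1, 2)) = Pow(-26333538, Rational(1, 2)) = Mul(I, Pow(26333538, Rational(1, 2)))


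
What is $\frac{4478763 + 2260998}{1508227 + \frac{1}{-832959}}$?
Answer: $\frac{5613944582799}{1256291253692} \approx 4.4687$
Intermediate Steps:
$\frac{4478763 + 2260998}{1508227 + \frac{1}{-832959}} = \frac{6739761}{1508227 - \frac{1}{832959}} = \frac{6739761}{\frac{1256291253692}{832959}} = 6739761 \cdot \frac{832959}{1256291253692} = \frac{5613944582799}{1256291253692}$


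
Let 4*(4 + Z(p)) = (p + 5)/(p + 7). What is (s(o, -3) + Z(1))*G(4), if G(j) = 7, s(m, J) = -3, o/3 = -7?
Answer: -763/16 ≈ -47.688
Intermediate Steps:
o = -21 (o = 3*(-7) = -21)
Z(p) = -4 + (5 + p)/(4*(7 + p)) (Z(p) = -4 + ((p + 5)/(p + 7))/4 = -4 + ((5 + p)/(7 + p))/4 = -4 + (5 + p)/(4*(7 + p)))
(s(o, -3) + Z(1))*G(4) = (-3 + (-107 - 15*1)/(4*(7 + 1)))*7 = (-3 + (1/4)*(-107 - 15)/8)*7 = (-3 + (1/4)*(1/8)*(-122))*7 = (-3 - 61/16)*7 = -109/16*7 = -763/16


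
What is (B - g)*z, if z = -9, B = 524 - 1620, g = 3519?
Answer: 41535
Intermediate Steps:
B = -1096
(B - g)*z = (-1096 - 1*3519)*(-9) = (-1096 - 3519)*(-9) = -4615*(-9) = 41535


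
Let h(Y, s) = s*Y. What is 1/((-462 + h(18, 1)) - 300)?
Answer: -1/744 ≈ -0.0013441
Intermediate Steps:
h(Y, s) = Y*s
1/((-462 + h(18, 1)) - 300) = 1/((-462 + 18*1) - 300) = 1/((-462 + 18) - 300) = 1/(-444 - 300) = 1/(-744) = -1/744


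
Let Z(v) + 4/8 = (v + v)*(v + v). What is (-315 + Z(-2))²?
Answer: 358801/4 ≈ 89700.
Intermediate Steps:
Z(v) = -½ + 4*v² (Z(v) = -½ + (v + v)*(v + v) = -½ + (2*v)*(2*v) = -½ + 4*v²)
(-315 + Z(-2))² = (-315 + (-½ + 4*(-2)²))² = (-315 + (-½ + 4*4))² = (-315 + (-½ + 16))² = (-315 + 31/2)² = (-599/2)² = 358801/4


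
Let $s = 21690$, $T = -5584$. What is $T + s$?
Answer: $16106$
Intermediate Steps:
$T + s = -5584 + 21690 = 16106$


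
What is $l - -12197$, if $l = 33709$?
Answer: $45906$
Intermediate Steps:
$l - -12197 = 33709 - -12197 = 33709 + 12197 = 45906$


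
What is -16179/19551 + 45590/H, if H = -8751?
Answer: -344304173/57030267 ≈ -6.0372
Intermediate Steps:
-16179/19551 + 45590/H = -16179/19551 + 45590/(-8751) = -16179*1/19551 + 45590*(-1/8751) = -5393/6517 - 45590/8751 = -344304173/57030267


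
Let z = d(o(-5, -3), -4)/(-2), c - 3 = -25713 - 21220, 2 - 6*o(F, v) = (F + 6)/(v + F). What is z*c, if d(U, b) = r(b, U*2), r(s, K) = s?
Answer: -93860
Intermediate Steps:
o(F, v) = ⅓ - (6 + F)/(6*(F + v)) (o(F, v) = ⅓ - (F + 6)/(6*(v + F)) = ⅓ - (6 + F)/(6*(F + v)))
c = -46930 (c = 3 + (-25713 - 21220) = 3 - 46933 = -46930)
d(U, b) = b
z = 2 (z = -4/(-2) = -4*(-½) = 2)
z*c = 2*(-46930) = -93860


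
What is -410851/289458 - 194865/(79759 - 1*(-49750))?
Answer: -109614135329/37487416122 ≈ -2.9240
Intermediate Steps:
-410851/289458 - 194865/(79759 - 1*(-49750)) = -410851*1/289458 - 194865/(79759 + 49750) = -410851/289458 - 194865/129509 = -109614135329/37487416122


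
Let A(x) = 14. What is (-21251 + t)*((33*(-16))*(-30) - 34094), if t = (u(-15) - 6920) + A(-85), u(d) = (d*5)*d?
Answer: 493442128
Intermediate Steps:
u(d) = 5*d**2 (u(d) = (5*d)*d = 5*d**2)
t = -5781 (t = (5*(-15)**2 - 6920) + 14 = (5*225 - 6920) + 14 = (1125 - 6920) + 14 = -5795 + 14 = -5781)
(-21251 + t)*((33*(-16))*(-30) - 34094) = (-21251 - 5781)*((33*(-16))*(-30) - 34094) = -27032*(-528*(-30) - 34094) = -27032*(15840 - 34094) = -27032*(-18254) = 493442128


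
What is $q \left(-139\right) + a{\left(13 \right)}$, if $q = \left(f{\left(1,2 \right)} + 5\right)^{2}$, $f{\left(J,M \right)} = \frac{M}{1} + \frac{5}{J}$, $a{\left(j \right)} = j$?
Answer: $-20003$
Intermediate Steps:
$f{\left(J,M \right)} = M + \frac{5}{J}$ ($f{\left(J,M \right)} = M 1 + \frac{5}{J} = M + \frac{5}{J}$)
$q = 144$ ($q = \left(\left(2 + \frac{5}{1}\right) + 5\right)^{2} = \left(\left(2 + 5 \cdot 1\right) + 5\right)^{2} = \left(\left(2 + 5\right) + 5\right)^{2} = \left(7 + 5\right)^{2} = 12^{2} = 144$)
$q \left(-139\right) + a{\left(13 \right)} = 144 \left(-139\right) + 13 = -20016 + 13 = -20003$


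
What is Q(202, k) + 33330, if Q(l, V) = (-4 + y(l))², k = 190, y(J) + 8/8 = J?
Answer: 72139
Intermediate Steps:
y(J) = -1 + J
Q(l, V) = (-5 + l)² (Q(l, V) = (-4 + (-1 + l))² = (-5 + l)²)
Q(202, k) + 33330 = (-5 + 202)² + 33330 = 197² + 33330 = 38809 + 33330 = 72139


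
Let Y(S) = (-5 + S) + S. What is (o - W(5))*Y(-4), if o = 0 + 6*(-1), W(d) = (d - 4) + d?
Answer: 156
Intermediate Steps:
W(d) = -4 + 2*d (W(d) = (-4 + d) + d = -4 + 2*d)
Y(S) = -5 + 2*S
o = -6 (o = 0 - 6 = -6)
(o - W(5))*Y(-4) = (-6 - (-4 + 2*5))*(-5 + 2*(-4)) = (-6 - (-4 + 10))*(-5 - 8) = (-6 - 1*6)*(-13) = (-6 - 6)*(-13) = -12*(-13) = 156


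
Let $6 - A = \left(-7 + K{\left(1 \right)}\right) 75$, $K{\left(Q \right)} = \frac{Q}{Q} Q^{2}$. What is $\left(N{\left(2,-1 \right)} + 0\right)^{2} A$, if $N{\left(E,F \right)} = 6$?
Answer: $16416$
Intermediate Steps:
$K{\left(Q \right)} = Q^{2}$ ($K{\left(Q \right)} = 1 Q^{2} = Q^{2}$)
$A = 456$ ($A = 6 - \left(-7 + 1^{2}\right) 75 = 6 - \left(-7 + 1\right) 75 = 6 - \left(-6\right) 75 = 6 - -450 = 6 + 450 = 456$)
$\left(N{\left(2,-1 \right)} + 0\right)^{2} A = \left(6 + 0\right)^{2} \cdot 456 = 6^{2} \cdot 456 = 36 \cdot 456 = 16416$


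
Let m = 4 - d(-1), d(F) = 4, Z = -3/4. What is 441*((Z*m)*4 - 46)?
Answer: -20286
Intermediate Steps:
Z = -¾ (Z = -3*¼ = -¾ ≈ -0.75000)
m = 0 (m = 4 - 1*4 = 4 - 4 = 0)
441*((Z*m)*4 - 46) = 441*(-¾*0*4 - 46) = 441*(0*4 - 46) = 441*(0 - 46) = 441*(-46) = -20286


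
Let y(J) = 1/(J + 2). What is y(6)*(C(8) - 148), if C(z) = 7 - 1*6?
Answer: -147/8 ≈ -18.375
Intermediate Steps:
C(z) = 1 (C(z) = 7 - 6 = 1)
y(J) = 1/(2 + J)
y(6)*(C(8) - 148) = (1 - 148)/(2 + 6) = -147/8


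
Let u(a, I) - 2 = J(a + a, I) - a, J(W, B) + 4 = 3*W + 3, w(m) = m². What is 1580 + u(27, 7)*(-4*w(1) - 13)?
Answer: -732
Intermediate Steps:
J(W, B) = -1 + 3*W (J(W, B) = -4 + (3*W + 3) = -4 + (3 + 3*W) = -1 + 3*W)
u(a, I) = 1 + 5*a (u(a, I) = 2 + ((-1 + 3*(a + a)) - a) = 2 + ((-1 + 3*(2*a)) - a) = 2 + ((-1 + 6*a) - a) = 2 + (-1 + 5*a) = 1 + 5*a)
1580 + u(27, 7)*(-4*w(1) - 13) = 1580 + (1 + 5*27)*(-4*1² - 13) = 1580 + (1 + 135)*(-4*1 - 13) = 1580 + 136*(-4 - 13) = 1580 + 136*(-17) = 1580 - 2312 = -732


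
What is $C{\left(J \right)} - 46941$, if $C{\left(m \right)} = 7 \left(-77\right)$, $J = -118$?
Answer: $-47480$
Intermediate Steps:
$C{\left(m \right)} = -539$
$C{\left(J \right)} - 46941 = -539 - 46941 = -47480$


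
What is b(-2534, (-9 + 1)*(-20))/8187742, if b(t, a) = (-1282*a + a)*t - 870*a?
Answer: 259614720/4093871 ≈ 63.415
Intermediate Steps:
b(t, a) = -870*a - 1281*a*t (b(t, a) = (-1281*a)*t - 870*a = -1281*a*t - 870*a = -870*a - 1281*a*t)
b(-2534, (-9 + 1)*(-20))/8187742 = -3*(-9 + 1)*(-20)*(290 + 427*(-2534))/8187742 = -3*(-8*(-20))*(290 - 1082018)*(1/8187742) = -3*160*(-1081728)*(1/8187742) = 519229440*(1/8187742) = 259614720/4093871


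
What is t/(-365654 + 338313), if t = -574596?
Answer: 574596/27341 ≈ 21.016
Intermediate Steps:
t/(-365654 + 338313) = -574596/(-365654 + 338313) = -574596/(-27341) = -574596*(-1/27341) = 574596/27341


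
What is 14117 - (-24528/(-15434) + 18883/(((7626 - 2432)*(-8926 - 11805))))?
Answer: 11729087439120861/830941973638 ≈ 14115.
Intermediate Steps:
14117 - (-24528/(-15434) + 18883/(((7626 - 2432)*(-8926 - 11805)))) = 14117 - (-24528*(-1/15434) + 18883/((5194*(-20731)))) = 14117 - (12264/7717 + 18883/(-107676814)) = 14117 - (12264/7717 + 18883*(-1/107676814)) = 14117 - (12264/7717 - 18883/107676814) = 14117 - 1*1320402726785/830941973638 = 14117 - 1320402726785/830941973638 = 11729087439120861/830941973638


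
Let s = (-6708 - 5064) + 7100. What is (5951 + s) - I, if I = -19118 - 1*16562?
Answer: 36959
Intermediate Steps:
I = -35680 (I = -19118 - 16562 = -35680)
s = -4672 (s = -11772 + 7100 = -4672)
(5951 + s) - I = (5951 - 4672) - 1*(-35680) = 1279 + 35680 = 36959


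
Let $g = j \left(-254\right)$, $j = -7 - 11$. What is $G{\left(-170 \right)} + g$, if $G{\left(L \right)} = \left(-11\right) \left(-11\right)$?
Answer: $4693$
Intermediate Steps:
$j = -18$ ($j = -7 - 11 = -18$)
$G{\left(L \right)} = 121$
$g = 4572$ ($g = \left(-18\right) \left(-254\right) = 4572$)
$G{\left(-170 \right)} + g = 121 + 4572 = 4693$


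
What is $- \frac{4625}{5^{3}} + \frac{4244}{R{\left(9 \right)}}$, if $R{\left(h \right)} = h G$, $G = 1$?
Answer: $\frac{3911}{9} \approx 434.56$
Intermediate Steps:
$R{\left(h \right)} = h$ ($R{\left(h \right)} = h 1 = h$)
$- \frac{4625}{5^{3}} + \frac{4244}{R{\left(9 \right)}} = - \frac{4625}{5^{3}} + \frac{4244}{9} = - \frac{4625}{125} + 4244 \cdot \frac{1}{9} = \left(-4625\right) \frac{1}{125} + \frac{4244}{9} = -37 + \frac{4244}{9} = \frac{3911}{9}$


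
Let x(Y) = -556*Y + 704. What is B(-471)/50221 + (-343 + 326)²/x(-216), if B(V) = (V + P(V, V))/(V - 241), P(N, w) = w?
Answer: 1305958541/539936015200 ≈ 0.0024187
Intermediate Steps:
B(V) = 2*V/(-241 + V) (B(V) = (V + V)/(V - 241) = (2*V)/(-241 + V) = 2*V/(-241 + V))
x(Y) = 704 - 556*Y
B(-471)/50221 + (-343 + 326)²/x(-216) = (2*(-471)/(-241 - 471))/50221 + (-343 + 326)²/(704 - 556*(-216)) = (2*(-471)/(-712))*(1/50221) + (-17)²/(704 + 120096) = (2*(-471)*(-1/712))*(1/50221) + 289/120800 = (471/356)*(1/50221) + 289*(1/120800) = 471/17878676 + 289/120800 = 1305958541/539936015200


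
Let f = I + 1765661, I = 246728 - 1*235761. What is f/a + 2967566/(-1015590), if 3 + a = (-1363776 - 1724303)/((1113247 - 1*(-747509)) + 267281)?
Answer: -27426427222456277/68713296015 ≈ -3.9914e+5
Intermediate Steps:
I = 10967 (I = 246728 - 235761 = 10967)
f = 1776628 (f = 10967 + 1765661 = 1776628)
a = -9472190/2128037 (a = -3 + (-1363776 - 1724303)/((1113247 - 1*(-747509)) + 267281) = -3 - 3088079/((1113247 + 747509) + 267281) = -3 - 3088079/(1860756 + 267281) = -3 - 3088079/2128037 = -9472190/2128037 ≈ -4.4511)
f/a + 2967566/(-1015590) = 1776628/(-9472190/2128037) + 2967566/(-1015590) = 1776628*(-2128037/9472190) + 2967566*(-1/1015590) = -270052151374/676585 - 1483783/507795 = -27426427222456277/68713296015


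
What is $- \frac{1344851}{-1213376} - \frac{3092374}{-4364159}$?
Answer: $\frac{9621355989933}{5295365790784} \approx 1.8169$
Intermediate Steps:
$- \frac{1344851}{-1213376} - \frac{3092374}{-4364159} = \left(-1344851\right) \left(- \frac{1}{1213376}\right) - - \frac{3092374}{4364159} = \frac{1344851}{1213376} + \frac{3092374}{4364159} = \frac{9621355989933}{5295365790784}$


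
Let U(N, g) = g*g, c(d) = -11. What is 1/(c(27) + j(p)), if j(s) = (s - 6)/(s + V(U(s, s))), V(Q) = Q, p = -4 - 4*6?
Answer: -378/4175 ≈ -0.090539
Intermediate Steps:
U(N, g) = g²
p = -28 (p = -4 - 24 = -28)
j(s) = (-6 + s)/(s + s²) (j(s) = (s - 6)/(s + s²) = (-6 + s)/(s + s²))
1/(c(27) + j(p)) = 1/(-11 + (-6 - 28)/((-28)*(1 - 28))) = 1/(-11 - 1/28*(-34)/(-27)) = 1/(-11 - 1/28*(-1/27)*(-34)) = 1/(-11 - 17/378) = 1/(-4175/378) = -378/4175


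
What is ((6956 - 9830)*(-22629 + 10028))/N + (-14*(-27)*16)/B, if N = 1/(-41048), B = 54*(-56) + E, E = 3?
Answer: -1496970519124080/1007 ≈ -1.4866e+12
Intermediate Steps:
B = -3021 (B = 54*(-56) + 3 = -3024 + 3 = -3021)
N = -1/41048 ≈ -2.4362e-5
((6956 - 9830)*(-22629 + 10028))/N + (-14*(-27)*16)/B = ((6956 - 9830)*(-22629 + 10028))/(-1/41048) + (-14*(-27)*16)/(-3021) = -2874*(-12601)*(-41048) + (378*16)*(-1/3021) = 36215274*(-41048) + 6048*(-1/3021) = -1486564567152 - 2016/1007 = -1496970519124080/1007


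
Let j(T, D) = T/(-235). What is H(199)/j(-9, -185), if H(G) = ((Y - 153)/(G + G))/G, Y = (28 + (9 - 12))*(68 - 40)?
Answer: 128545/712818 ≈ 0.18033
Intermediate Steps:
j(T, D) = -T/235 (j(T, D) = T*(-1/235) = -T/235)
Y = 700 (Y = (28 - 3)*28 = 25*28 = 700)
H(G) = 547/(2*G²) (H(G) = ((700 - 153)/(G + G))/G = (547/((2*G)))/G = (547*(1/(2*G)))/G = (547/(2*G))/G = 547/(2*G²))
H(199)/j(-9, -185) = ((547/2)/199²)/((-1/235*(-9))) = ((547/2)*(1/39601))/(9/235) = (547/79202)*(235/9) = 128545/712818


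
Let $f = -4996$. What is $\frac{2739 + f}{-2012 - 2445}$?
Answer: $\frac{2257}{4457} \approx 0.50639$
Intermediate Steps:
$\frac{2739 + f}{-2012 - 2445} = \frac{2739 - 4996}{-2012 - 2445} = - \frac{2257}{-4457} = \left(-2257\right) \left(- \frac{1}{4457}\right) = \frac{2257}{4457}$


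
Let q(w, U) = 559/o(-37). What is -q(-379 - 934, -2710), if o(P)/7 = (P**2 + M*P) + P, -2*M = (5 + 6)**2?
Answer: -1118/49987 ≈ -0.022366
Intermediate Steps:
M = -121/2 (M = -(5 + 6)**2/2 = -1/2*11**2 = -1/2*121 = -121/2 ≈ -60.500)
o(P) = 7*P**2 - 833*P/2 (o(P) = 7*((P**2 - 121*P/2) + P) = 7*(P**2 - 119*P/2) = 7*P**2 - 833*P/2)
q(w, U) = 1118/49987 (q(w, U) = 559/(((7/2)*(-37)*(-119 + 2*(-37)))) = 559/(((7/2)*(-37)*(-119 - 74))) = 559/(((7/2)*(-37)*(-193))) = 559/(49987/2) = 559*(2/49987) = 1118/49987)
-q(-379 - 934, -2710) = -1*1118/49987 = -1118/49987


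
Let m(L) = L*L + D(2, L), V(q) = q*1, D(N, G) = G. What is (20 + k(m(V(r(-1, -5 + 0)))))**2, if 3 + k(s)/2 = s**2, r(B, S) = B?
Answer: 196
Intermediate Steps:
V(q) = q
m(L) = L + L**2 (m(L) = L*L + L = L**2 + L = L + L**2)
k(s) = -6 + 2*s**2
(20 + k(m(V(r(-1, -5 + 0)))))**2 = (20 + (-6 + 2*(-(1 - 1))**2))**2 = (20 + (-6 + 2*(-1*0)**2))**2 = (20 + (-6 + 2*0**2))**2 = (20 + (-6 + 2*0))**2 = (20 + (-6 + 0))**2 = (20 - 6)**2 = 14**2 = 196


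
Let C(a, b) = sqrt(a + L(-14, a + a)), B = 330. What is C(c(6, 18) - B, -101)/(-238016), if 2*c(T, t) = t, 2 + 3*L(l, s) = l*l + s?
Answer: -I*sqrt(4233)/714048 ≈ -9.1116e-5*I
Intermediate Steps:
L(l, s) = -2/3 + s/3 + l**2/3 (L(l, s) = -2/3 + (l*l + s)/3 = -2/3 + (l**2 + s)/3 = -2/3 + (s + l**2)/3 = -2/3 + (s/3 + l**2/3) = -2/3 + s/3 + l**2/3)
c(T, t) = t/2
C(a, b) = sqrt(194/3 + 5*a/3) (C(a, b) = sqrt(a + (-2/3 + (a + a)/3 + (1/3)*(-14)**2)) = sqrt(a + (-2/3 + (2*a)/3 + (1/3)*196)) = sqrt(a + (-2/3 + 2*a/3 + 196/3)) = sqrt(a + (194/3 + 2*a/3)) = sqrt(194/3 + 5*a/3))
C(c(6, 18) - B, -101)/(-238016) = (sqrt(582 + 15*((1/2)*18 - 1*330))/3)/(-238016) = (sqrt(582 + 15*(9 - 330))/3)*(-1/238016) = (sqrt(582 + 15*(-321))/3)*(-1/238016) = (sqrt(582 - 4815)/3)*(-1/238016) = (sqrt(-4233)/3)*(-1/238016) = ((I*sqrt(4233))/3)*(-1/238016) = (I*sqrt(4233)/3)*(-1/238016) = -I*sqrt(4233)/714048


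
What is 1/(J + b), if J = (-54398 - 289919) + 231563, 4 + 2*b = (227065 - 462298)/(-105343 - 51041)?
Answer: -34752/3918470375 ≈ -8.8688e-6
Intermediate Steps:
b = -43367/34752 (b = -2 + ((227065 - 462298)/(-105343 - 51041))/2 = -2 + (-235233/(-156384))/2 = -2 + (-235233*(-1/156384))/2 = -2 + (1/2)*(26137/17376) = -2 + 26137/34752 = -43367/34752 ≈ -1.2479)
J = -112754 (J = -344317 + 231563 = -112754)
1/(J + b) = 1/(-112754 - 43367/34752) = 1/(-3918470375/34752) = -34752/3918470375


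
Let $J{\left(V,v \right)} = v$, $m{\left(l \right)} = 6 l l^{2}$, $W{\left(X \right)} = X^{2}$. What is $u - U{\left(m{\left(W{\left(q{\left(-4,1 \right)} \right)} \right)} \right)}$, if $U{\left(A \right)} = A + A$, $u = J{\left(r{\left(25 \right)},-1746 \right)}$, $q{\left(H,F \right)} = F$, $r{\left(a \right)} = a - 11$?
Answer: $-1758$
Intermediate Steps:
$r{\left(a \right)} = -11 + a$ ($r{\left(a \right)} = a - 11 = -11 + a$)
$m{\left(l \right)} = 6 l^{3}$
$u = -1746$
$U{\left(A \right)} = 2 A$
$u - U{\left(m{\left(W{\left(q{\left(-4,1 \right)} \right)} \right)} \right)} = -1746 - 2 \cdot 6 \left(1^{2}\right)^{3} = -1746 - 2 \cdot 6 \cdot 1^{3} = -1746 - 2 \cdot 6 \cdot 1 = -1746 - 2 \cdot 6 = -1746 - 12 = -1758$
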